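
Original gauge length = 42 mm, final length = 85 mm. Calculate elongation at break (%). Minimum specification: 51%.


Elongation = 102.4%
Meets spec: Yes

Extension = 85 - 42 = 43 mm
Elongation = 43 / 42 x 100 = 102.4%
Minimum required: 51%
Meets specification: Yes


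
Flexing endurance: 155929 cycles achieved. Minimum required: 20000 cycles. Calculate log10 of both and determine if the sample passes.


log10(155929) = 5.19
log10(20000) = 4.30
Passes: Yes


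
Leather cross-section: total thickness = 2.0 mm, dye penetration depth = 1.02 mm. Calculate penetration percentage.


Penetration% = 1.02 / 2.0 x 100
Penetration = 51.0%


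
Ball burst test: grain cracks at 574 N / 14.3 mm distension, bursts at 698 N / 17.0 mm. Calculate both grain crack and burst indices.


Crack index = 40.1 N/mm
Burst index = 41.1 N/mm


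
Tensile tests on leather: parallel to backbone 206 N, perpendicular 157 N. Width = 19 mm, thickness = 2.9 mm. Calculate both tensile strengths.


Parallel = 3.74 N/mm^2
Perpendicular = 2.85 N/mm^2

Area = 19 x 2.9 = 55.1 mm^2
TS (parallel) = 206 / 55.1 = 3.74 N/mm^2
TS (perpendicular) = 157 / 55.1 = 2.85 N/mm^2


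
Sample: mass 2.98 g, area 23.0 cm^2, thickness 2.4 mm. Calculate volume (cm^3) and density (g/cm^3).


Thickness in cm = 2.4 / 10 = 0.24 cm
Volume = 23.0 x 0.24 = 5.520 cm^3
Density = 2.98 / 5.520 = 0.540 g/cm^3


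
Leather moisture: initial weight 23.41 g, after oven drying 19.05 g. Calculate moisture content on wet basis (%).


18.6%

Moisture = 23.41 - 19.05 = 4.36 g
MC = 4.36 / 23.41 x 100 = 18.6%


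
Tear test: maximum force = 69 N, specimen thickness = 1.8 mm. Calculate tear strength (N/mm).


38.3 N/mm

Tear strength = force / thickness
Tear = 69 / 1.8 = 38.3 N/mm


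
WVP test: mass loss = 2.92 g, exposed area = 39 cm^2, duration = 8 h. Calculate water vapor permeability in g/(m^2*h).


93.59 g/(m^2*h)

WVP = mass_loss / (area x time) x 10000
WVP = 2.92 / (39 x 8) x 10000
WVP = 2.92 / 312 x 10000 = 93.59 g/(m^2*h)


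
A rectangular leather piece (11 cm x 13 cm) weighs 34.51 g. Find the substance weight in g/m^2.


Area = 11 x 13 = 143 cm^2
SW = 34.51 / 143 x 10000 = 2413.3 g/m^2


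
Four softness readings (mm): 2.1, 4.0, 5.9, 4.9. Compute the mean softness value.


Sum = 2.1 + 4.0 + 5.9 + 4.9
Mean = 16.9 / 4 = 4.23 mm


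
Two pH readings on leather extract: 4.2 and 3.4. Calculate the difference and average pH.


Difference = 0.8
Average pH = 3.80


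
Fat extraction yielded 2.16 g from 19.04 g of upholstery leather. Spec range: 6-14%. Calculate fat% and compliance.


Fat% = 2.16 / 19.04 x 100 = 11.3%
Spec range: 6-14%
Compliant: Yes


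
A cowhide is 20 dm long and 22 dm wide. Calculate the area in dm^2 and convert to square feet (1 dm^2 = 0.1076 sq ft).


Area = 20 x 22 = 440 dm^2
Conversion: 440 x 0.1076 = 47.34 sq ft


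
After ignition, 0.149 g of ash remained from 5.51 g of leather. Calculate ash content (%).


Ash% = 0.149 / 5.51 x 100
Ash% = 2.70%


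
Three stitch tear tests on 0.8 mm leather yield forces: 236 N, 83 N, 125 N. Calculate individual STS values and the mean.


STS1 = 236 / 0.8 = 295.0 N/mm
STS2 = 83 / 0.8 = 103.8 N/mm
STS3 = 125 / 0.8 = 156.3 N/mm
Mean = (295.0 + 103.8 + 156.3) / 3 = 185.0 N/mm


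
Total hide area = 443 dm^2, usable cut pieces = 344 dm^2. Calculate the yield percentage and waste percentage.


Yield = 344 / 443 x 100 = 77.7%
Waste = 443 - 344 = 99 dm^2
Waste% = 100 - 77.7 = 22.3%


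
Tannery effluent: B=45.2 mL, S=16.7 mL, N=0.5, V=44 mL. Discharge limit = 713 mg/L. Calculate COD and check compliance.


COD = (45.2 - 16.7) x 0.5 x 8000 / 44 = 2590.9 mg/L
Limit: 713 mg/L
Compliant: No


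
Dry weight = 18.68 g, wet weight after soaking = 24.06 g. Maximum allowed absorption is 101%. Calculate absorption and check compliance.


WA = (24.06 - 18.68) / 18.68 x 100 = 28.8%
Maximum allowed: 101%
Compliant: Yes


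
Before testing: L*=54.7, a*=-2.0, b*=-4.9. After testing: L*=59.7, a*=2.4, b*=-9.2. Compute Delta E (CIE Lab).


dL = 59.7 - 54.7 = 5.0
da = 2.4 - (-2.0) = 4.4
db = -9.2 - (-4.9) = -4.3
dE = sqrt((5.0)^2 + (4.4)^2 + (-4.3)^2) = 7.93


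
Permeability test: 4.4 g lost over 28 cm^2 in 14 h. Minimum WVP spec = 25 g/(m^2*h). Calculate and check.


WVP = 4.4 / (28 x 14) x 10000 = 112.24 g/(m^2*h)
Minimum: 25 g/(m^2*h)
Meets spec: Yes


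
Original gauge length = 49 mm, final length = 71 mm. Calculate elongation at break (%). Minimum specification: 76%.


Extension = 71 - 49 = 22 mm
Elongation = 22 / 49 x 100 = 44.9%
Minimum required: 76%
Meets specification: No


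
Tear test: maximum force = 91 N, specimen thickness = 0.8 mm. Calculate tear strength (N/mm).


113.8 N/mm

Tear strength = force / thickness
Tear = 91 / 0.8 = 113.8 N/mm


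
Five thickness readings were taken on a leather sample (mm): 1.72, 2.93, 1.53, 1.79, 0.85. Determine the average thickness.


1.76 mm

Sum = 1.72 + 2.93 + 1.53 + 1.79 + 0.85 = 8.82
Average = 8.82 / 5 = 1.76 mm


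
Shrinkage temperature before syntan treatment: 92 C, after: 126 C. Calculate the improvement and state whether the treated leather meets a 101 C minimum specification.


Improvement = 34 C
Meets 101 C spec: Yes

Improvement = 126 - 92 = 34 C
Spec check: 126 C >= 101 C? Yes


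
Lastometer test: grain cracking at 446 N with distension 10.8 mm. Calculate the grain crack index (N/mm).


41.3 N/mm

Grain crack index = force / distension
Index = 446 / 10.8 = 41.3 N/mm


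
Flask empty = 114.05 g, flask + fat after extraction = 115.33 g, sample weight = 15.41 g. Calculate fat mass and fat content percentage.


Fat mass = 115.33 - 114.05 = 1.28 g
Fat% = 1.28 / 15.41 x 100 = 8.3%


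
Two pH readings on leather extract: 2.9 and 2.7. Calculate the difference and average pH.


Difference = |2.9 - 2.7| = 0.2
Average = (2.9 + 2.7) / 2 = 2.80


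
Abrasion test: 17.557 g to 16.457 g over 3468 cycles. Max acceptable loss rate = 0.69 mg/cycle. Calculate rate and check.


Rate = 0.317 mg/cycle
Passes: Yes

Loss = 17.557 - 16.457 = 1.100 g
Rate = 1.100 g / 3468 cycles x 1000 = 0.317 mg/cycle
Max = 0.69 mg/cycle
Passes: Yes


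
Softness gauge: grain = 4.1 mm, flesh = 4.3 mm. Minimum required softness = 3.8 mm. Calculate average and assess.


Average = (4.1 + 4.3) / 2 = 4.20 mm
Minimum = 3.8 mm
Meets requirement: Yes


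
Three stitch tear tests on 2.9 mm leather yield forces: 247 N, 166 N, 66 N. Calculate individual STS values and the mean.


STS1 = 85.2 N/mm
STS2 = 57.2 N/mm
STS3 = 22.8 N/mm
Mean = 55.1 N/mm

STS1 = 247 / 2.9 = 85.2 N/mm
STS2 = 166 / 2.9 = 57.2 N/mm
STS3 = 66 / 2.9 = 22.8 N/mm
Mean = (85.2 + 57.2 + 22.8) / 3 = 55.1 N/mm


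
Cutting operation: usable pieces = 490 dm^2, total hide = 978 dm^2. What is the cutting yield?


50.1%

Yield = usable / total x 100
Yield = 490 / 978 x 100 = 50.1%


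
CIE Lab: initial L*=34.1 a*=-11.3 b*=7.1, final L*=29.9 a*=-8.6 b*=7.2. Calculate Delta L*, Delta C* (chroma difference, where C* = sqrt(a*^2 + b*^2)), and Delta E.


Delta L* = -4.2
Delta C* = -2.13
Delta E = 4.99

Delta L* = 29.9 - 34.1 = -4.2
C1* = sqrt((-11.3)^2 + (7.1)^2) = 13.345
C2* = sqrt((-8.6)^2 + (7.2)^2) = 11.216
Delta C* = 11.216 - 13.345 = -2.13
Delta E = sqrt((-4.2)^2 + (2.7)^2 + (0.1)^2) = 4.99


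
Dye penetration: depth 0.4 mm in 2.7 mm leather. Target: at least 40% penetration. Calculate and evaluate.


Penetration = 0.4 / 2.7 x 100 = 14.8%
Target: 40%
Meets target: No


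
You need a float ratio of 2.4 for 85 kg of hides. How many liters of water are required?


Water = hide weight x target ratio
Water = 85 x 2.4 = 204.0 L


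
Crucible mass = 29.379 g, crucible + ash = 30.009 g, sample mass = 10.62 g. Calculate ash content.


Ash mass = 0.630 g
Ash content = 5.93%

Ash mass = 30.009 - 29.379 = 0.630 g
Ash% = 0.630 / 10.62 x 100 = 5.93%


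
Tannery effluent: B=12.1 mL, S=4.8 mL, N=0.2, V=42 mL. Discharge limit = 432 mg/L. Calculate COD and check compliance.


COD = (12.1 - 4.8) x 0.2 x 8000 / 42 = 278.1 mg/L
Limit: 432 mg/L
Compliant: Yes


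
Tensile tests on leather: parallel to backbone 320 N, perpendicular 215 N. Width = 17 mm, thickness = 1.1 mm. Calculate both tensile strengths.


Parallel = 17.11 N/mm^2
Perpendicular = 11.50 N/mm^2


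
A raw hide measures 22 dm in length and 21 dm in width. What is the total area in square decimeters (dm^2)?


462 dm^2

Area = length x width
Area = 22 x 21 = 462 dm^2


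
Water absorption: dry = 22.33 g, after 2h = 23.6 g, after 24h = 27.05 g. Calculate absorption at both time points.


WA (2h) = (23.6 - 22.33) / 22.33 x 100 = 5.7%
WA (24h) = (27.05 - 22.33) / 22.33 x 100 = 21.1%


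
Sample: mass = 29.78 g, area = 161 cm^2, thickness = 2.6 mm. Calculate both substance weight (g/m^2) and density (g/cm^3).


SW = 29.78 / 161 x 10000 = 1849.7 g/m^2
Volume = 161 x 2.6 / 10 = 41.86 cm^3
Density = 29.78 / 41.86 = 0.711 g/cm^3


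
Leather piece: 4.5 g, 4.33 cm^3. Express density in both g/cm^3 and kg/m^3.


1.039 g/cm^3
1039 kg/m^3

Density = 4.5 / 4.33 = 1.039 g/cm^3
Convert: 1.039 x 1000 = 1039 kg/m^3


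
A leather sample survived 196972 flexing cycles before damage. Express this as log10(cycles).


5.29

log10(196972) = 5.29


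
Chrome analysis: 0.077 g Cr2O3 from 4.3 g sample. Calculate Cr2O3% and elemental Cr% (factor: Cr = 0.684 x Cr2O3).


Cr2O3 = 1.79%
Cr = 1.22%

Cr2O3% = 0.077 / 4.3 x 100 = 1.79%
Cr% = 1.79 x 0.684 = 1.22%


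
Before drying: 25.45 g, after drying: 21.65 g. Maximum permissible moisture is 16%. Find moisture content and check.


Moisture content = 14.9%
Acceptable: Yes

MC = (25.45 - 21.65) / 25.45 x 100 = 14.9%
Maximum: 16%
Acceptable: Yes


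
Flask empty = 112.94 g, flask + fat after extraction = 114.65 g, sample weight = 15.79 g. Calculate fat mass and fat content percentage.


Fat mass = 1.71 g
Fat content = 10.8%


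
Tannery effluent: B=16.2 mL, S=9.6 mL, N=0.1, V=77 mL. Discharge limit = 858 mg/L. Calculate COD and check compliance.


COD = (16.2 - 9.6) x 0.1 x 8000 / 77 = 68.6 mg/L
Limit: 858 mg/L
Compliant: Yes


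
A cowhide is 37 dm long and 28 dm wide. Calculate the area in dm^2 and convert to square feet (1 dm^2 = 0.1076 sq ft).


1036 dm^2
111.47 sq ft


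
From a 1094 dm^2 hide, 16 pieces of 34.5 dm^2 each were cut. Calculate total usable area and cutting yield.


Total usable = 16 x 34.5 = 552.0 dm^2
Yield = 552.0 / 1094 x 100 = 50.5%


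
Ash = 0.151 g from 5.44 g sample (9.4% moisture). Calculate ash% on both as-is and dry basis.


As-is ash% = 0.151 / 5.44 x 100 = 2.78%
Dry mass = 5.44 x (100 - 9.4) / 100 = 4.92864 g
Dry-basis ash% = 0.151 / 4.92864 x 100 = 3.06%


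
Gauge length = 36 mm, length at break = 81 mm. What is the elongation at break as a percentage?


Extension = 81 - 36 = 45 mm
Elongation = 45 / 36 x 100 = 125.0%


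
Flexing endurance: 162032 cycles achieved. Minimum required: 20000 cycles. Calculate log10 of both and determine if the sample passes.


Achieved: log10 = 5.21
Required: log10 = 4.30
Passes: Yes

log10(162032) = 5.21
log10(20000) = 4.30
Passes: Yes


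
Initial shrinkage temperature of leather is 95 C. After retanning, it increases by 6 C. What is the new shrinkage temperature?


101 C

New Ts = 95 + 6 = 101 C


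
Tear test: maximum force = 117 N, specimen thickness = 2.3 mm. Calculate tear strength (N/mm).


Tear strength = force / thickness
Tear = 117 / 2.3 = 50.9 N/mm


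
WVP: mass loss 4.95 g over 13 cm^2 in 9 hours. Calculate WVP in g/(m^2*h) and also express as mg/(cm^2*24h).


WVP = 423.08 g/(m^2*h)
Daily rate = 1015.38 mg/(cm^2*24h)


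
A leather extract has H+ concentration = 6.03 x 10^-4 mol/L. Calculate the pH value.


pH = -log10[H+]
pH = -log10(6.03 x 10^-4) = 3.22


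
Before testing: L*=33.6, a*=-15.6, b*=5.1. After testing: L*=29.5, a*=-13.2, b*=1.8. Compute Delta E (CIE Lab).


Delta E = 5.78


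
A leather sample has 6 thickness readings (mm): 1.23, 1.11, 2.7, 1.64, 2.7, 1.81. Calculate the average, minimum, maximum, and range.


Average = 1.87 mm
Min = 1.11 mm
Max = 2.7 mm
Range = 1.59 mm


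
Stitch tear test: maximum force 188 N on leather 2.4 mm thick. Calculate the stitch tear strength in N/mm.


78.3 N/mm


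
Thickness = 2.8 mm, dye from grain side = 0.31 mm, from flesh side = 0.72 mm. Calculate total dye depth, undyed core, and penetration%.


Total dyed = 1.03 mm
Undyed core = 1.77 mm
Penetration = 36.8%


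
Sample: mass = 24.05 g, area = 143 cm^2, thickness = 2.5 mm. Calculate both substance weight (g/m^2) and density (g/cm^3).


SW = 24.05 / 143 x 10000 = 1681.8 g/m^2
Volume = 143 x 2.5 / 10 = 35.75 cm^3
Density = 24.05 / 35.75 = 0.673 g/cm^3


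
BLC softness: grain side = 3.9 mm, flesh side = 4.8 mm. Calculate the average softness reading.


4.35 mm

Average = (3.9 + 4.8) / 2
Average = 4.35 mm


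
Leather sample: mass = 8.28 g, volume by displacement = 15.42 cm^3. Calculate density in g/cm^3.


Density = mass / volume
Density = 8.28 / 15.42 = 0.537 g/cm^3


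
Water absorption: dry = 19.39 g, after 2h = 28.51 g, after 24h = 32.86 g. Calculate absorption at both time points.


2h absorption = 47.0%
24h absorption = 69.5%


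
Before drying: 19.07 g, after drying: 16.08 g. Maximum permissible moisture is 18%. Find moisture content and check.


MC = (19.07 - 16.08) / 19.07 x 100 = 15.7%
Maximum: 18%
Acceptable: Yes


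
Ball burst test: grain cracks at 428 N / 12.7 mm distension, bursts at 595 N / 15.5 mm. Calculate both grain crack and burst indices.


Crack index = 33.7 N/mm
Burst index = 38.4 N/mm

Crack index = 428 / 12.7 = 33.7 N/mm
Burst index = 595 / 15.5 = 38.4 N/mm


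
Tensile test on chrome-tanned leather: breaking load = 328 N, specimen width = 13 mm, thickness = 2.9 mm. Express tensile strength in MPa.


Cross-section = 13 x 2.9 = 37.7 mm^2
TS = 328 / 37.7 = 8.70 MPa
(1 N/mm^2 = 1 MPa)


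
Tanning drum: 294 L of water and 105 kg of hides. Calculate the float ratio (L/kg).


Float ratio = water / hide weight
Ratio = 294 / 105 = 2.8


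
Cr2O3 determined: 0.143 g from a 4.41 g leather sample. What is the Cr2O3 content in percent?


Cr2O3% = 0.143 / 4.41 x 100
Cr2O3% = 3.24%


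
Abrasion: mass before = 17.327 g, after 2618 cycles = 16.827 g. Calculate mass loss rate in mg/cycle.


0.191 mg/cycle

Mass loss = 17.327 - 16.827 = 0.500 g
Rate = 0.500 / 2618 x 1000 = 0.191 mg/cycle


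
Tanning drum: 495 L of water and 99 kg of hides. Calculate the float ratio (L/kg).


5.0


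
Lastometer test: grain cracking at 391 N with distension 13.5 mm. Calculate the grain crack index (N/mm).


29.0 N/mm


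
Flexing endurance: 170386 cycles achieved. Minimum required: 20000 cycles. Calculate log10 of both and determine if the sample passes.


log10(170386) = 5.23
log10(20000) = 4.30
Passes: Yes


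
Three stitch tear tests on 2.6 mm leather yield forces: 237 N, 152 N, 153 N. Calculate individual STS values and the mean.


STS1 = 91.2 N/mm
STS2 = 58.5 N/mm
STS3 = 58.8 N/mm
Mean = 69.5 N/mm

STS1 = 237 / 2.6 = 91.2 N/mm
STS2 = 152 / 2.6 = 58.5 N/mm
STS3 = 153 / 2.6 = 58.8 N/mm
Mean = (91.2 + 58.5 + 58.8) / 3 = 69.5 N/mm


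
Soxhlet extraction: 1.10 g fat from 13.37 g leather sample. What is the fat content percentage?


Fat content = 1.10 / 13.37 x 100
Fat = 8.2%


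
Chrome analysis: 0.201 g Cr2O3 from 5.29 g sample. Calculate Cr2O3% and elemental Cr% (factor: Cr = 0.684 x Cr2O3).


Cr2O3 = 3.80%
Cr = 2.60%

Cr2O3% = 0.201 / 5.29 x 100 = 3.80%
Cr% = 3.80 x 0.684 = 2.60%


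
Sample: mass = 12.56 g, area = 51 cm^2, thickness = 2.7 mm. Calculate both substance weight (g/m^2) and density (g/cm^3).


Substance weight = 2462.7 g/m^2
Density = 0.912 g/cm^3


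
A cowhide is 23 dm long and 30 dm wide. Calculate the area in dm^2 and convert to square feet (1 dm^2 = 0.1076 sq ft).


Area = 23 x 30 = 690 dm^2
Conversion: 690 x 0.1076 = 74.24 sq ft


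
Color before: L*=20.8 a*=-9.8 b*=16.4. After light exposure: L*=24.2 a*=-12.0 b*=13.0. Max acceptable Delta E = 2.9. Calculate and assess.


dL = 3.4, da = -2.2, db = -3.4
dE = sqrt((3.4)^2 + (-2.2)^2 + (-3.4)^2) = 5.29
Max = 2.9
Passes: No


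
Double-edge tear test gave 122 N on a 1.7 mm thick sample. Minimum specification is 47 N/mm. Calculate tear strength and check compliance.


Tear strength = 122 / 1.7 = 71.8 N/mm
Required minimum = 47 N/mm
Compliant: Yes


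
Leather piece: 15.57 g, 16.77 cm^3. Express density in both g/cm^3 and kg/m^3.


Density = 15.57 / 16.77 = 0.928 g/cm^3
Convert: 0.928 x 1000 = 928 kg/m^3


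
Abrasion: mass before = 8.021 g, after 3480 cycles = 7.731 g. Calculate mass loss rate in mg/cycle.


0.083 mg/cycle

Mass loss = 8.021 - 7.731 = 0.290 g
Rate = 0.290 / 3480 x 1000 = 0.083 mg/cycle


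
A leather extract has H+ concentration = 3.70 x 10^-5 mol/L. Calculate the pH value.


pH = 4.43

pH = -log10[H+]
pH = -log10(3.70 x 10^-5) = 4.43


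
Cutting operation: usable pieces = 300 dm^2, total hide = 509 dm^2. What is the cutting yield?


Yield = usable / total x 100
Yield = 300 / 509 x 100 = 58.9%


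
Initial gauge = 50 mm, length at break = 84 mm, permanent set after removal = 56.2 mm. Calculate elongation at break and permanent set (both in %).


Elongation at break = (84 - 50) / 50 x 100 = 68.0%
Permanent set = (56.2 - 50) / 50 x 100 = 12.4%


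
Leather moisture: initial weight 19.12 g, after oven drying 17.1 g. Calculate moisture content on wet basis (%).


Moisture = 19.12 - 17.1 = 2.02 g
MC = 2.02 / 19.12 x 100 = 10.6%


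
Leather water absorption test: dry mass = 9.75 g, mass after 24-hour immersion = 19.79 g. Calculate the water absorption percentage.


103.0%

Water absorbed = 19.79 - 9.75 = 10.04 g
WA% = 10.04 / 9.75 x 100 = 103.0%


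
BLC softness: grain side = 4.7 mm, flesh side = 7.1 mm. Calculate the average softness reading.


Average = (4.7 + 7.1) / 2
Average = 5.90 mm


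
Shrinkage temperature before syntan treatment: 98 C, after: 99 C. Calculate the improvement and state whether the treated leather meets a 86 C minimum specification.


Improvement = 99 - 98 = 1 C
Spec check: 99 C >= 86 C? Yes


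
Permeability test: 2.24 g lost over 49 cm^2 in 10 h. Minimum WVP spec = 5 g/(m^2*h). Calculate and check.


WVP = 2.24 / (49 x 10) x 10000 = 45.71 g/(m^2*h)
Minimum: 5 g/(m^2*h)
Meets spec: Yes


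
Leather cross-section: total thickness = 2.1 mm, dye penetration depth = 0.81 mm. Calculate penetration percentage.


Penetration% = 0.81 / 2.1 x 100
Penetration = 38.6%


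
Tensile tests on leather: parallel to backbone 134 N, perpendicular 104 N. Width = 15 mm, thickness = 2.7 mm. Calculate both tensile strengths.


Parallel = 3.31 N/mm^2
Perpendicular = 2.57 N/mm^2

Area = 15 x 2.7 = 40.5 mm^2
TS (parallel) = 134 / 40.5 = 3.31 N/mm^2
TS (perpendicular) = 104 / 40.5 = 2.57 N/mm^2


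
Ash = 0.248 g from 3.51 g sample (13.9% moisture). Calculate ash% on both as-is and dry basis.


As-is ash = 7.07%
Dry-basis ash = 8.21%


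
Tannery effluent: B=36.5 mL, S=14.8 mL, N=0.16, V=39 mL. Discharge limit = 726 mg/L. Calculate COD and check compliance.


COD = 712.2 mg/L
Compliant: Yes


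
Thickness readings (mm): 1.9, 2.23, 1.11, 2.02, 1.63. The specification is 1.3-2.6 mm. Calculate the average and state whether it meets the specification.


Sum = 8.89
Average = 8.89 / 5 = 1.78 mm
Specification range: 1.3 to 2.6 mm
Within spec: Yes


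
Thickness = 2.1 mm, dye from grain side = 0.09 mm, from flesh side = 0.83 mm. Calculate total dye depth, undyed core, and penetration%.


Total dyed = 0.92 mm
Undyed core = 1.18 mm
Penetration = 43.8%

Total dyed = 0.09 + 0.83 = 0.92 mm
Undyed core = 2.1 - 0.92 = 1.18 mm
Penetration = 0.92 / 2.1 x 100 = 43.8%


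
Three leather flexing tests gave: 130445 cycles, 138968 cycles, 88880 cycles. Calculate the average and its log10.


Average = (130445 + 138968 + 88880) / 3 = 119431 cycles
log10(119431) = 5.08


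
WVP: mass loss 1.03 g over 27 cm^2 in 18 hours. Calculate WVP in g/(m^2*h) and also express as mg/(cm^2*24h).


WVP = 21.19 g/(m^2*h)
Daily rate = 50.86 mg/(cm^2*24h)


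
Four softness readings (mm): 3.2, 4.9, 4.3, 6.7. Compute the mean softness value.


Sum = 3.2 + 4.9 + 4.3 + 6.7
Mean = 19.1 / 4 = 4.78 mm


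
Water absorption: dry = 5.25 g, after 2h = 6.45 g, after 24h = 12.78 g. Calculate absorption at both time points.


2h absorption = 22.9%
24h absorption = 143.4%

WA (2h) = (6.45 - 5.25) / 5.25 x 100 = 22.9%
WA (24h) = (12.78 - 5.25) / 5.25 x 100 = 143.4%


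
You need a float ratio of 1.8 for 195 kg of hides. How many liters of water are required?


351.0 L

Water = hide weight x target ratio
Water = 195 x 1.8 = 351.0 L


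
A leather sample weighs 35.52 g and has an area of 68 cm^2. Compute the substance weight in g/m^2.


5223.5 g/m^2

Substance weight = mass / area x 10000
SW = 35.52 / 68 x 10000
SW = 5223.5 g/m^2


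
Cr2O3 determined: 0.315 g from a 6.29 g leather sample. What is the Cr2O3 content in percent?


Cr2O3% = 0.315 / 6.29 x 100
Cr2O3% = 5.01%


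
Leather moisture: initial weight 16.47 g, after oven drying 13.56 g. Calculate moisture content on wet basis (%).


Moisture = 16.47 - 13.56 = 2.91 g
MC = 2.91 / 16.47 x 100 = 17.7%


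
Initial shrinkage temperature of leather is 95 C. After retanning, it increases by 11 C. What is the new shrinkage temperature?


New Ts = 95 + 11 = 106 C


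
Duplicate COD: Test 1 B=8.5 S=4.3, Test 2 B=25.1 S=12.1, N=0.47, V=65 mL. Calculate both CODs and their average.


COD1 = 243.0 mg/L
COD2 = 752.0 mg/L
Average = 497.5 mg/L


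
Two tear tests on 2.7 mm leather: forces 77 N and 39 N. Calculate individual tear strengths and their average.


Tear 1 = 77 / 2.7 = 28.5 N/mm
Tear 2 = 39 / 2.7 = 14.4 N/mm
Average = (28.5 + 14.4) / 2 = 21.5 N/mm


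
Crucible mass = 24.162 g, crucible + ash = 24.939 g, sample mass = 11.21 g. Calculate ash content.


Ash mass = 24.939 - 24.162 = 0.777 g
Ash% = 0.777 / 11.21 x 100 = 6.93%


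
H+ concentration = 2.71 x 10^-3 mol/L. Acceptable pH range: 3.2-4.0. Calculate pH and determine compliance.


pH = 2.57
Compliant: No

pH = -log10(2.71 x 10^-3) = 2.57
Range: 3.2 to 4.0
Compliant: No


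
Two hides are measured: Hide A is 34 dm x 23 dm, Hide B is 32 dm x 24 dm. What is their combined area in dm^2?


1550 dm^2

Hide A area = 34 x 23 = 782 dm^2
Hide B area = 32 x 24 = 768 dm^2
Total = 782 + 768 = 1550 dm^2


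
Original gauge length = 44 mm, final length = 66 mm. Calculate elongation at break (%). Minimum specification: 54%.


Extension = 66 - 44 = 22 mm
Elongation = 22 / 44 x 100 = 50.0%
Minimum required: 54%
Meets specification: No


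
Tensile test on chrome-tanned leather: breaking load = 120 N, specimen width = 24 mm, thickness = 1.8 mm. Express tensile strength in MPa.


2.78 MPa

Cross-section = 24 x 1.8 = 43.2 mm^2
TS = 120 / 43.2 = 2.78 MPa
(1 N/mm^2 = 1 MPa)


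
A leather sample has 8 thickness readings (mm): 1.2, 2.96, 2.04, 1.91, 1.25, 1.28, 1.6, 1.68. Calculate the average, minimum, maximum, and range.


Average = 1.74 mm
Min = 1.2 mm
Max = 2.96 mm
Range = 1.76 mm

Sum = 13.92
Average = 13.92 / 8 = 1.74 mm
Minimum = 1.2 mm
Maximum = 2.96 mm
Range = 2.96 - 1.2 = 1.76 mm


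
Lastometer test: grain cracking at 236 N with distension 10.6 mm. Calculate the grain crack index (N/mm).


Grain crack index = force / distension
Index = 236 / 10.6 = 22.3 N/mm


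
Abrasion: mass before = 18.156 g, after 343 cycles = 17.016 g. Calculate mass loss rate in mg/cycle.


Mass loss = 18.156 - 17.016 = 1.140 g
Rate = 1.140 / 343 x 1000 = 3.324 mg/cycle


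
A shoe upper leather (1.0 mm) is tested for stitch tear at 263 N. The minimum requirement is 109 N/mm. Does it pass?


STS = 263.0 N/mm
Passes: Yes

STS = 263 / 1.0 = 263.0 N/mm
Minimum required: 109 N/mm
Passes: Yes


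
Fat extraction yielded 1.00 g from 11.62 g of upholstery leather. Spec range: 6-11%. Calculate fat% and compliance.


Fat% = 1.00 / 11.62 x 100 = 8.6%
Spec range: 6-11%
Compliant: Yes


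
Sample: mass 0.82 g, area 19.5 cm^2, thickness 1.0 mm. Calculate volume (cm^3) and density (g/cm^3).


Thickness in cm = 1.0 / 10 = 0.10 cm
Volume = 19.5 x 0.10 = 1.950 cm^3
Density = 0.82 / 1.950 = 0.421 g/cm^3


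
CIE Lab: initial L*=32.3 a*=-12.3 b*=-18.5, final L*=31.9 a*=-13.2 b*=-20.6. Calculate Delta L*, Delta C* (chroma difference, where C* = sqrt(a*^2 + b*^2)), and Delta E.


Delta L* = 31.9 - 32.3 = -0.4
C1* = sqrt((-12.3)^2 + (-18.5)^2) = 22.216
C2* = sqrt((-13.2)^2 + (-20.6)^2) = 24.466
Delta C* = 24.466 - 22.216 = 2.25
Delta E = sqrt((-0.4)^2 + (-0.9)^2 + (-2.1)^2) = 2.32


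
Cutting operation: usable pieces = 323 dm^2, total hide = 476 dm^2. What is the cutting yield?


Yield = usable / total x 100
Yield = 323 / 476 x 100 = 67.9%


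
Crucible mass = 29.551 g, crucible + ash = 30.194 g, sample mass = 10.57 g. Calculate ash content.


Ash mass = 0.643 g
Ash content = 6.08%


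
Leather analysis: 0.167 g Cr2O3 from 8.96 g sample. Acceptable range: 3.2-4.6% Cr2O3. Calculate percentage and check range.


Cr2O3 = 1.86%
Within range: No


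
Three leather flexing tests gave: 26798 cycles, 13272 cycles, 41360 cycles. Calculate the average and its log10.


Average = 27143 cycles
log10 = 4.43

Average = (26798 + 13272 + 41360) / 3 = 27143 cycles
log10(27143) = 4.43


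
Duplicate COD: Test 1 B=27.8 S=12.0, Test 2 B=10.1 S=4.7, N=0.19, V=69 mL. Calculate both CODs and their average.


COD1 = (27.8 - 12.0) x 0.19 x 8000 / 69 = 348.1 mg/L
COD2 = (10.1 - 4.7) x 0.19 x 8000 / 69 = 119.0 mg/L
Average = (348.1 + 119.0) / 2 = 233.6 mg/L


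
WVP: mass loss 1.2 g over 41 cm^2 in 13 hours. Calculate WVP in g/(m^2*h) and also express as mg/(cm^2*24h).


WVP = 1.2 / (41 x 13) x 10000 = 22.51 g/(m^2*h)
Mass loss in mg = 1.2 x 1000 = 1200 mg
Per cm^2 per 24h in mg: 1200 x 24 / (41 x 13) = 28800 / 533 = 54.03 mg/(cm^2*24h)


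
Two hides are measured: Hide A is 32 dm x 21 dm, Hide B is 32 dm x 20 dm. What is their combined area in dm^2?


Hide A area = 32 x 21 = 672 dm^2
Hide B area = 32 x 20 = 640 dm^2
Total = 672 + 640 = 1312 dm^2


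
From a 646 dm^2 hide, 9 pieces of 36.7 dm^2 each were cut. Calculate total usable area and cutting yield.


Usable area = 330.3 dm^2
Yield = 51.1%


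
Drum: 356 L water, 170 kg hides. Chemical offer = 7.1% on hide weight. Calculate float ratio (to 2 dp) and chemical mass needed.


Float ratio = 2.09
Chemical needed = 12.07 kg


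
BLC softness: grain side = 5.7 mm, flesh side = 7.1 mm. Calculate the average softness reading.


6.40 mm


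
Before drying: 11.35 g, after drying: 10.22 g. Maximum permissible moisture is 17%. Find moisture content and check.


MC = (11.35 - 10.22) / 11.35 x 100 = 10.0%
Maximum: 17%
Acceptable: Yes


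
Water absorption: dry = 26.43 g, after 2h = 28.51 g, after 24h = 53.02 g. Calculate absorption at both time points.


WA (2h) = (28.51 - 26.43) / 26.43 x 100 = 7.9%
WA (24h) = (53.02 - 26.43) / 26.43 x 100 = 100.6%


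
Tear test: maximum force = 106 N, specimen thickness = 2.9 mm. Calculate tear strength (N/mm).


Tear strength = force / thickness
Tear = 106 / 2.9 = 36.6 N/mm


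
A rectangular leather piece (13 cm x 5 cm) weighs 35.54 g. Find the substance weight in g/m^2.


Area = 13 x 5 = 65 cm^2
SW = 35.54 / 65 x 10000 = 5467.7 g/m^2


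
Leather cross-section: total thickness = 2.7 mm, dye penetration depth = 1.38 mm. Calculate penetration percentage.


51.1%


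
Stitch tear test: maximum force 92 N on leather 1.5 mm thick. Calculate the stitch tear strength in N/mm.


61.3 N/mm

Stitch tear strength = force / thickness
STS = 92 / 1.5 = 61.3 N/mm


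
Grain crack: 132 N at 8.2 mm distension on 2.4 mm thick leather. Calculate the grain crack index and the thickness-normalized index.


Crack index = 16.1 N/mm
Normalized index = 6.7 N/mm per mm

Crack index = 132 / 8.2 = 16.1 N/mm
Normalized = 16.1 / 2.4 = 6.7 N/mm per mm


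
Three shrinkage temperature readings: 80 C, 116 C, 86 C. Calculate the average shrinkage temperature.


Average = (80 + 116 + 86) / 3
Average = 282 / 3 = 94.0 C


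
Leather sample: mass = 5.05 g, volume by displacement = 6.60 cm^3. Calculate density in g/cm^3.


Density = mass / volume
Density = 5.05 / 6.60 = 0.765 g/cm^3


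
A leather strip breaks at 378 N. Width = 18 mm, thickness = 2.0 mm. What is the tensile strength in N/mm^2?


Cross-sectional area = 18 x 2.0 = 36.0 mm^2
Tensile strength = 378 / 36.0 = 10.50 N/mm^2


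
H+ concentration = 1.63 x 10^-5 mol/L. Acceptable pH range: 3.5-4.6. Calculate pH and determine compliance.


pH = -log10(1.63 x 10^-5) = 4.79
Range: 3.5 to 4.6
Compliant: No


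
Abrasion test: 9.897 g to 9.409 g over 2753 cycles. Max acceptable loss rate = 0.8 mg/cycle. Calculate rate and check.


Loss = 9.897 - 9.409 = 0.488 g
Rate = 0.488 g / 2753 cycles x 1000 = 0.177 mg/cycle
Max = 0.8 mg/cycle
Passes: Yes


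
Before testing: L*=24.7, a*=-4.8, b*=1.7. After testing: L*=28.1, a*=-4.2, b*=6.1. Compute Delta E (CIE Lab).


Delta E = 5.59

dL = 28.1 - 24.7 = 3.4
da = -4.2 - (-4.8) = 0.6
db = 6.1 - 1.7 = 4.4
dE = sqrt((3.4)^2 + (0.6)^2 + (4.4)^2) = 5.59


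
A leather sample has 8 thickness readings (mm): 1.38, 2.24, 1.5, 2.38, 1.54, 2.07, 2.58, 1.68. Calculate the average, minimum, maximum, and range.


Average = 1.92 mm
Min = 1.38 mm
Max = 2.58 mm
Range = 1.20 mm

Sum = 15.37
Average = 15.37 / 8 = 1.92 mm
Minimum = 1.38 mm
Maximum = 2.58 mm
Range = 2.58 - 1.38 = 1.20 mm


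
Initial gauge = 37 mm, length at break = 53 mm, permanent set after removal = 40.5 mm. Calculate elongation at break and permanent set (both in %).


Elongation at break = 43.2%
Permanent set = 9.5%

Elongation at break = (53 - 37) / 37 x 100 = 43.2%
Permanent set = (40.5 - 37) / 37 x 100 = 9.5%


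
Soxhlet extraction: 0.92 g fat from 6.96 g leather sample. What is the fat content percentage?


Fat content = 0.92 / 6.96 x 100
Fat = 13.2%


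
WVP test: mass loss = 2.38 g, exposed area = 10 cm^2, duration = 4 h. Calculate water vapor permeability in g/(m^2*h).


WVP = mass_loss / (area x time) x 10000
WVP = 2.38 / (10 x 4) x 10000
WVP = 2.38 / 40 x 10000 = 595.00 g/(m^2*h)


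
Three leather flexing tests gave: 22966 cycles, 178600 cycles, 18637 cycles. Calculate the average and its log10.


Average = (22966 + 178600 + 18637) / 3 = 73401 cycles
log10(73401) = 4.87


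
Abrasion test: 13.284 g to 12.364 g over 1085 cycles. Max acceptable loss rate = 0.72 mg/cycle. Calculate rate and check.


Loss = 13.284 - 12.364 = 0.920 g
Rate = 0.920 g / 1085 cycles x 1000 = 0.848 mg/cycle
Max = 0.72 mg/cycle
Passes: No


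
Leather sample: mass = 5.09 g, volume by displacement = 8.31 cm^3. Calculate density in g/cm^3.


0.613 g/cm^3

Density = mass / volume
Density = 5.09 / 8.31 = 0.613 g/cm^3


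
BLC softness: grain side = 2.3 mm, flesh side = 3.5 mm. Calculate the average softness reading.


2.90 mm


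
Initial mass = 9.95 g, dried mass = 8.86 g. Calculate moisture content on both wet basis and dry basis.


Moisture lost = 9.95 - 8.86 = 1.09 g
Wet basis MC = 1.09 / 9.95 x 100 = 11.0%
Dry basis MC = 1.09 / 8.86 x 100 = 12.3%


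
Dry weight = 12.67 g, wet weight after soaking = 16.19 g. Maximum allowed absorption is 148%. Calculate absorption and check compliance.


Absorption = 27.8%
Compliant: Yes


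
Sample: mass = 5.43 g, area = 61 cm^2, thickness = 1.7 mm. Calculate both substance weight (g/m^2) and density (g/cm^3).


SW = 5.43 / 61 x 10000 = 890.2 g/m^2
Volume = 61 x 1.7 / 10 = 10.37 cm^3
Density = 5.43 / 10.37 = 0.524 g/cm^3


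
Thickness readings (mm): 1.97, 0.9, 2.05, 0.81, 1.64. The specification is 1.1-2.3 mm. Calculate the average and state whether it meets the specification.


Sum = 7.37
Average = 7.37 / 5 = 1.47 mm
Specification range: 1.1 to 2.3 mm
Within spec: Yes


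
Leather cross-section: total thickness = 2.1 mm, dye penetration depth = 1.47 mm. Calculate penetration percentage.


Penetration% = 1.47 / 2.1 x 100
Penetration = 70.0%


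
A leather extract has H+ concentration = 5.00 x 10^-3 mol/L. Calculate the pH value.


pH = 2.30


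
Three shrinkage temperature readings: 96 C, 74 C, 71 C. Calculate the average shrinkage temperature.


Average = (96 + 74 + 71) / 3
Average = 241 / 3 = 80.3 C


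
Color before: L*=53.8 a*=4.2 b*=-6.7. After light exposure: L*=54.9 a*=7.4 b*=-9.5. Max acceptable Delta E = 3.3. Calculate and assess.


dL = 1.1, da = 3.2, db = -2.8
dE = sqrt((1.1)^2 + (3.2)^2 + (-2.8)^2) = 4.39
Max = 3.3
Passes: No


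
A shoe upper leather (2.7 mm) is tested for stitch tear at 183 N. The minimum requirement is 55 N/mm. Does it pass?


STS = 67.8 N/mm
Passes: Yes


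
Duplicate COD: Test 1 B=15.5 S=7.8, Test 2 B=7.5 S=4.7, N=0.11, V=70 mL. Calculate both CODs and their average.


COD1 = 96.8 mg/L
COD2 = 35.2 mg/L
Average = 66.0 mg/L

COD1 = (15.5 - 7.8) x 0.11 x 8000 / 70 = 96.8 mg/L
COD2 = (7.5 - 4.7) x 0.11 x 8000 / 70 = 35.2 mg/L
Average = (96.8 + 35.2) / 2 = 66.0 mg/L


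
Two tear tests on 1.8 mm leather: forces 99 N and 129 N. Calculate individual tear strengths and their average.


Tear 1 = 55.0 N/mm
Tear 2 = 71.7 N/mm
Average = 63.4 N/mm

Tear 1 = 99 / 1.8 = 55.0 N/mm
Tear 2 = 129 / 1.8 = 71.7 N/mm
Average = (55.0 + 71.7) / 2 = 63.4 N/mm


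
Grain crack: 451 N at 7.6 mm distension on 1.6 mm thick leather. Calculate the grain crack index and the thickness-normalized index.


Crack index = 451 / 7.6 = 59.3 N/mm
Normalized = 59.3 / 1.6 = 37.1 N/mm per mm


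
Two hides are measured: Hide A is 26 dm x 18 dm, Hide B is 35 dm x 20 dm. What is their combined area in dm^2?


1168 dm^2

Hide A area = 26 x 18 = 468 dm^2
Hide B area = 35 x 20 = 700 dm^2
Total = 468 + 700 = 1168 dm^2


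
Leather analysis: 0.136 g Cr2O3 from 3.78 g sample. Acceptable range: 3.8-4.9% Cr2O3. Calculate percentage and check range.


Cr2O3% = 0.136 / 3.78 x 100 = 3.60%
Acceptable range: 3.8 to 4.9%
Within range: No


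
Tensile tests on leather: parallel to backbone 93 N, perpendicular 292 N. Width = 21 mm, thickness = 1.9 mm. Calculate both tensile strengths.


Area = 21 x 1.9 = 39.9 mm^2
TS (parallel) = 93 / 39.9 = 2.33 N/mm^2
TS (perpendicular) = 292 / 39.9 = 7.32 N/mm^2


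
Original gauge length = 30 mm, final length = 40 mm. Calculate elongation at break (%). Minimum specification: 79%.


Extension = 40 - 30 = 10 mm
Elongation = 10 / 30 x 100 = 33.3%
Minimum required: 79%
Meets specification: No


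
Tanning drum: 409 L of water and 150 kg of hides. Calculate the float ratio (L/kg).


2.7


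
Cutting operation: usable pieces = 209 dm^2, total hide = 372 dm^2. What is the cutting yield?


Yield = usable / total x 100
Yield = 209 / 372 x 100 = 56.2%


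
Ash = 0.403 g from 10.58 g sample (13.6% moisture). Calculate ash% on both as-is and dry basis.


As-is ash = 3.81%
Dry-basis ash = 4.41%


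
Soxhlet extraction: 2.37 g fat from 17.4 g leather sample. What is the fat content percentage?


Fat content = 2.37 / 17.4 x 100
Fat = 13.6%


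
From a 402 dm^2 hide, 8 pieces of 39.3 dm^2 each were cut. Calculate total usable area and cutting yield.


Total usable = 8 x 39.3 = 314.4 dm^2
Yield = 314.4 / 402 x 100 = 78.2%


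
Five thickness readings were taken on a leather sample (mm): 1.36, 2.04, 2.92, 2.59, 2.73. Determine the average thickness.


Sum = 1.36 + 2.04 + 2.92 + 2.59 + 2.73 = 11.64
Average = 11.64 / 5 = 2.33 mm


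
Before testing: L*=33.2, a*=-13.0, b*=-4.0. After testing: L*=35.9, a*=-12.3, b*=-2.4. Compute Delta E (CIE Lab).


Delta E = 3.22


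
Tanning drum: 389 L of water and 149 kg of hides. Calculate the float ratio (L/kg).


Float ratio = water / hide weight
Ratio = 389 / 149 = 2.6


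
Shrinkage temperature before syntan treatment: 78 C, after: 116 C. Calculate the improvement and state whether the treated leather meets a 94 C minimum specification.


Improvement = 38 C
Meets 94 C spec: Yes

Improvement = 116 - 78 = 38 C
Spec check: 116 C >= 94 C? Yes


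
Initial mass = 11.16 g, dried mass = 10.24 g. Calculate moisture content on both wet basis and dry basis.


Wet basis = 8.2%
Dry basis = 9.0%

Moisture lost = 11.16 - 10.24 = 0.92 g
Wet basis MC = 0.92 / 11.16 x 100 = 8.2%
Dry basis MC = 0.92 / 10.24 x 100 = 9.0%


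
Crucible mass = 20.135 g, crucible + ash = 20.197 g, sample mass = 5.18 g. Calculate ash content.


Ash mass = 0.062 g
Ash content = 1.20%

Ash mass = 20.197 - 20.135 = 0.062 g
Ash% = 0.062 / 5.18 x 100 = 1.20%


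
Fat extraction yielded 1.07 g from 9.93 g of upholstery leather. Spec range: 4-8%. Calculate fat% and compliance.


Fat content = 10.8%
Compliant: No

Fat% = 1.07 / 9.93 x 100 = 10.8%
Spec range: 4-8%
Compliant: No


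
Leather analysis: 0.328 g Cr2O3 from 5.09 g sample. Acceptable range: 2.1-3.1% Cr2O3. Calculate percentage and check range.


Cr2O3 = 6.44%
Within range: No

Cr2O3% = 0.328 / 5.09 x 100 = 6.44%
Acceptable range: 2.1 to 3.1%
Within range: No


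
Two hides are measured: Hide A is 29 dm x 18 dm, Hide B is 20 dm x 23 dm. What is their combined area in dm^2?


Hide A area = 29 x 18 = 522 dm^2
Hide B area = 20 x 23 = 460 dm^2
Total = 522 + 460 = 982 dm^2


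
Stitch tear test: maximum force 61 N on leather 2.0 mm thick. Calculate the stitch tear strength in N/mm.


30.5 N/mm

Stitch tear strength = force / thickness
STS = 61 / 2.0 = 30.5 N/mm


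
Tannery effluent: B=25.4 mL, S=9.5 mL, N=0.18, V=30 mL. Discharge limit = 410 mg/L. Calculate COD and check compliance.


COD = (25.4 - 9.5) x 0.18 x 8000 / 30 = 763.2 mg/L
Limit: 410 mg/L
Compliant: No


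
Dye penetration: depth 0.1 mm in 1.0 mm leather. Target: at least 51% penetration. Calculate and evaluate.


Penetration = 10.0%
Meets target: No


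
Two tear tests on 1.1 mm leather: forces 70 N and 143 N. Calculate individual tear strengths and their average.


Tear 1 = 63.6 N/mm
Tear 2 = 130.0 N/mm
Average = 96.8 N/mm


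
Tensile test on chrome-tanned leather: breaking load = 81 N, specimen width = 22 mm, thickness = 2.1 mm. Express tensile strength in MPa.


Cross-section = 22 x 2.1 = 46.2 mm^2
TS = 81 / 46.2 = 1.75 MPa
(1 N/mm^2 = 1 MPa)


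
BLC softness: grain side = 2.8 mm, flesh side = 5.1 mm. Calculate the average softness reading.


3.95 mm

Average = (2.8 + 5.1) / 2
Average = 3.95 mm


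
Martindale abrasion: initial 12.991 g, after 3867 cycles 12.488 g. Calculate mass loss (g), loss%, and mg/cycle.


Mass loss = 0.503 g
Loss = 3.87%
Rate = 0.130 mg/cycle

Loss = 12.991 - 12.488 = 0.503 g
Loss% = 0.503 / 12.991 x 100 = 3.87%
Rate = 0.503 / 3867 x 1000 = 0.130 mg/cycle


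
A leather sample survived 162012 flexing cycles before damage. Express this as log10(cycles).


log10(162012) = 5.21


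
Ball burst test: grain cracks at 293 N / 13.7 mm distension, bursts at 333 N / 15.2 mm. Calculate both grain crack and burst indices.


Crack index = 293 / 13.7 = 21.4 N/mm
Burst index = 333 / 15.2 = 21.9 N/mm


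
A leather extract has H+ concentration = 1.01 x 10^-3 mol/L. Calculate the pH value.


pH = 3.00


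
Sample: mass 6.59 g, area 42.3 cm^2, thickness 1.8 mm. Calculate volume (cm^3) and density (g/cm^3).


Volume = 7.614 cm^3
Density = 0.866 g/cm^3
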